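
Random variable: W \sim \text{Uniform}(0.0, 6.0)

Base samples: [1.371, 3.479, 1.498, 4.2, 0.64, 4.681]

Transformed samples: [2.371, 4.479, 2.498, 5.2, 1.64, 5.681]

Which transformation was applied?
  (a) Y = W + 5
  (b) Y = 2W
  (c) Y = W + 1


Checking option (c) Y = W + 1:
  W = 1.371 -> Y = 2.371 ✓
  W = 3.479 -> Y = 4.479 ✓
  W = 1.498 -> Y = 2.498 ✓
All samples match this transformation.

(c) W + 1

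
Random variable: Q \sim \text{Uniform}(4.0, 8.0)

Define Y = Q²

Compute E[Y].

E[Q²] = Var(Q) + (E[Q])² = 1.3333333 + 36 = 37.333333

37.333333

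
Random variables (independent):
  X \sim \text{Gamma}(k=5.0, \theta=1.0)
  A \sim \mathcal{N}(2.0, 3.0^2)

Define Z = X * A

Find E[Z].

For independent RVs: E[XY] = E[X]*E[Y]
E[X] = 5
E[A] = 2
E[Z] = 5 * 2 = 10

10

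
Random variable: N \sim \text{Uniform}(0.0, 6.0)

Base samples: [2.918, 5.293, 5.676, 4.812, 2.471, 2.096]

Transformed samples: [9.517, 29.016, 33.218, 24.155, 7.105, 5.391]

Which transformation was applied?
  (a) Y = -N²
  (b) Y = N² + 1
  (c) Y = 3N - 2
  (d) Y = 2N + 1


Checking option (b) Y = N² + 1:
  N = 2.918 -> Y = 9.517 ✓
  N = 5.293 -> Y = 29.016 ✓
  N = 5.676 -> Y = 33.218 ✓
All samples match this transformation.

(b) N² + 1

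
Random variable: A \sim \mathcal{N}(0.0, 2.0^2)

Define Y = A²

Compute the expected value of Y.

Using E[X²] = Var(X) + (E[X])²:
E[A] = 0
Var(A) = 2.0^2 = 4
E[A²] = 4 + 0² = 4 + 0 = 4

4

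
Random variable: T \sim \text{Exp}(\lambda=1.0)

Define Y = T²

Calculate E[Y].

Using E[X²] = Var(X) + (E[X])²:
E[T] = 1
Var(T) = 1/1.0^2 = 1
E[T²] = 1 + 1² = 1 + 1 = 2

2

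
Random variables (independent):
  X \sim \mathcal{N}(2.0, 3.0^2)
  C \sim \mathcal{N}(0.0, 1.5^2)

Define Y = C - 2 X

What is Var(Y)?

For independent RVs: Var(aX + bY) = a²Var(X) + b²Var(Y)
Var(X) = 9
Var(C) = 2.25
Var(Y) = (-2)²*9 + 1²*2.25
= 4*9 + 1*2.25 = 38.25

38.25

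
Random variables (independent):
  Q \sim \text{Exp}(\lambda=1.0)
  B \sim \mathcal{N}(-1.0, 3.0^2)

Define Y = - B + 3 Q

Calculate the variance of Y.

For independent RVs: Var(aX + bY) = a²Var(X) + b²Var(Y)
Var(Q) = 1
Var(B) = 9
Var(Y) = 3²*1 + (-1)²*9
= 9*1 + 1*9 = 18

18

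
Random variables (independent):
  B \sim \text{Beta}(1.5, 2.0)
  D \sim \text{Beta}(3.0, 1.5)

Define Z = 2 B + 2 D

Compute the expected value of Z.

E[Z] = 2*E[B] + 2*E[D]
E[B] = 0.42857143
E[D] = 0.66666667
E[Z] = 2*0.42857143 + 2*0.66666667 = 2.1904762

2.1904762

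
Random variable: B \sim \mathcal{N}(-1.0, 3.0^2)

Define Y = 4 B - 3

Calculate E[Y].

For Y = 4B - 3:
E[Y] = 4 * E[B] - 3
E[B] = -1.0 = -1
E[Y] = 4 * (-1) - 3 = -7

-7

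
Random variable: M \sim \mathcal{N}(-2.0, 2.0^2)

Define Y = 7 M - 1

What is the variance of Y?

For Y = aM + b: Var(Y) = a² * Var(M)
Var(M) = 2.0^2 = 4
Var(Y) = 7² * 4 = 49 * 4 = 196

196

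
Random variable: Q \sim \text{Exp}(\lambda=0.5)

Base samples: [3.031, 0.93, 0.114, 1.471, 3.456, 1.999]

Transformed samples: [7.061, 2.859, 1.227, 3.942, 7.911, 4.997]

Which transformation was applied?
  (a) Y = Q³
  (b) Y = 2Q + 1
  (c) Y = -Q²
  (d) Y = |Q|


Checking option (b) Y = 2Q + 1:
  Q = 3.031 -> Y = 7.061 ✓
  Q = 0.93 -> Y = 2.859 ✓
  Q = 0.114 -> Y = 1.227 ✓
All samples match this transformation.

(b) 2Q + 1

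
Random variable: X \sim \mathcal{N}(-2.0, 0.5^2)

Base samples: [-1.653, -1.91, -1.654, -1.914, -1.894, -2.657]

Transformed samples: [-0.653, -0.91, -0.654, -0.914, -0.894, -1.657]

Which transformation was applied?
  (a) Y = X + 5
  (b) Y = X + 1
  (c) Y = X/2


Checking option (b) Y = X + 1:
  X = -1.653 -> Y = -0.653 ✓
  X = -1.91 -> Y = -0.91 ✓
  X = -1.654 -> Y = -0.654 ✓
All samples match this transformation.

(b) X + 1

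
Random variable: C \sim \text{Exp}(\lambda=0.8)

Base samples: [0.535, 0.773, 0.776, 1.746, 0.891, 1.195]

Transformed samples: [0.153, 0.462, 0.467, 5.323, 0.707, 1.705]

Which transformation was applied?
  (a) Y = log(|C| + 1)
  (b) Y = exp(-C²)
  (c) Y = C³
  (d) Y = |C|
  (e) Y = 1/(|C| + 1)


Checking option (c) Y = C³:
  C = 0.535 -> Y = 0.153 ✓
  C = 0.773 -> Y = 0.462 ✓
  C = 0.776 -> Y = 0.467 ✓
All samples match this transformation.

(c) C³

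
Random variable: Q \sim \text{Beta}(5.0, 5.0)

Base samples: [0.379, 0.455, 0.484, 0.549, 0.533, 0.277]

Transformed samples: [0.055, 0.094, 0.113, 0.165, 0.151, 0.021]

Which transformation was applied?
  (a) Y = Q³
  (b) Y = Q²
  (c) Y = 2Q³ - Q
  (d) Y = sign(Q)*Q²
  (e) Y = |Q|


Checking option (a) Y = Q³:
  Q = 0.379 -> Y = 0.055 ✓
  Q = 0.455 -> Y = 0.094 ✓
  Q = 0.484 -> Y = 0.113 ✓
All samples match this transformation.

(a) Q³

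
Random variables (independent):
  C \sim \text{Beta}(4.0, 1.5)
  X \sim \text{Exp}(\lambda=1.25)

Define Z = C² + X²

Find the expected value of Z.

E[Z] = E[C²] + E[X²]
E[C²] = Var(C) + E[C]² = 0.03051494 + 0.52892562 = 0.55944056
E[X²] = Var(X) + E[X]² = 0.64 + 0.64 = 1.28
E[Z] = 0.55944056 + 1.28 = 1.8394406

1.8394406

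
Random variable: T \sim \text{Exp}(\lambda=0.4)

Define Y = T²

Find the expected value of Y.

E[T²] = Var(T) + (E[T])² = 6.25 + 6.25 = 12.5

12.5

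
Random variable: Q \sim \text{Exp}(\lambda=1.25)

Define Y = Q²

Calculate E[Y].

Using E[X²] = Var(X) + (E[X])²:
E[Q] = 0.8
Var(Q) = 1/1.25^2 = 0.64
E[Q²] = 0.64 + 0.8² = 0.64 + 0.64 = 1.28

1.28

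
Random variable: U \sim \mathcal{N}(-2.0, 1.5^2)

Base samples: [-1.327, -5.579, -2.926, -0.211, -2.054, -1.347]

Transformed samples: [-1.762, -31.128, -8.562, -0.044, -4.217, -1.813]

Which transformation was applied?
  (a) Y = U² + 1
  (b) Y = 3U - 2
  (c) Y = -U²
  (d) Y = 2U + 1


Checking option (c) Y = -U²:
  U = -1.327 -> Y = -1.762 ✓
  U = -5.579 -> Y = -31.128 ✓
  U = -2.926 -> Y = -8.562 ✓
All samples match this transformation.

(c) -U²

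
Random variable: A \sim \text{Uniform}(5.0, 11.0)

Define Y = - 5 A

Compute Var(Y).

For Y = aA + b: Var(Y) = a² * Var(A)
Var(A) = (11 - 5)^2/12 = 3
Var(Y) = (-5)² * 3 = 25 * 3 = 75

75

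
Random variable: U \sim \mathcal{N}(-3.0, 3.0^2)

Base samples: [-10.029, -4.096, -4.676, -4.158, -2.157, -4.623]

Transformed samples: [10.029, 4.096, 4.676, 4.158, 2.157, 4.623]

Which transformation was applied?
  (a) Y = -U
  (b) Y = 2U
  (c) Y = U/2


Checking option (a) Y = -U:
  U = -10.029 -> Y = 10.029 ✓
  U = -4.096 -> Y = 4.096 ✓
  U = -4.676 -> Y = 4.676 ✓
All samples match this transformation.

(a) -U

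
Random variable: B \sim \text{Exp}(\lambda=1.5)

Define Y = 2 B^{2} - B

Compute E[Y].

E[Y] = 2*E[B²] - 1*E[B]
E[B] = 0.66666667
E[B²] = Var(B) + (E[B])² = 0.44444444 + 0.44444444 = 0.88888889
E[Y] = 2*0.88888889 - 1*0.66666667 = 1.1111111

1.1111111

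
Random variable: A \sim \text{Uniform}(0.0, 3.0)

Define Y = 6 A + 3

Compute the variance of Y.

For Y = aA + b: Var(Y) = a² * Var(A)
Var(A) = (3 - 0)^2/12 = 0.75
Var(Y) = 6² * 0.75 = 36 * 0.75 = 27

27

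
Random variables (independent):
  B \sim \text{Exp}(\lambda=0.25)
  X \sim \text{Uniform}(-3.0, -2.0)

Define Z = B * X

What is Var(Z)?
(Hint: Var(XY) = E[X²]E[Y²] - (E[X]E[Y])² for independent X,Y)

Var(XY) = E[X²]E[Y²] - (E[X]E[Y])²
E[B] = 4, Var(B) = 16
E[X] = -2.5, Var(X) = 0.083333333
E[B²] = 16 + 4² = 32
E[X²] = 0.083333333 + (-2.5)² = 6.3333333
Var(Z) = 32*6.3333333 - (4*(-2.5))²
= 202.66667 - 100 = 102.66667

102.66667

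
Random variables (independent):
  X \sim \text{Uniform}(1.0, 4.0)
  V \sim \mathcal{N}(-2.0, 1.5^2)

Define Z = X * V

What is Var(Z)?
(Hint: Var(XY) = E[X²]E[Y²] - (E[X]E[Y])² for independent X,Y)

Var(XY) = E[X²]E[Y²] - (E[X]E[Y])²
E[X] = 2.5, Var(X) = 0.75
E[V] = -2, Var(V) = 2.25
E[X²] = 0.75 + 2.5² = 7
E[V²] = 2.25 + (-2)² = 6.25
Var(Z) = 7*6.25 - (2.5*(-2))²
= 43.75 - 25 = 18.75

18.75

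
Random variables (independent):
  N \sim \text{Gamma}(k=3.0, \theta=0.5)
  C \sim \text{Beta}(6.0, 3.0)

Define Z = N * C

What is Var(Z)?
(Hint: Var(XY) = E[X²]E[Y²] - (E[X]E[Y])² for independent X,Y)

Var(XY) = E[X²]E[Y²] - (E[X]E[Y])²
E[N] = 1.5, Var(N) = 0.75
E[C] = 0.66666667, Var(C) = 0.022222222
E[N²] = 0.75 + 1.5² = 3
E[C²] = 0.022222222 + 0.66666667² = 0.46666667
Var(Z) = 3*0.46666667 - (1.5*0.66666667)²
= 1.4 - 1 = 0.4

0.4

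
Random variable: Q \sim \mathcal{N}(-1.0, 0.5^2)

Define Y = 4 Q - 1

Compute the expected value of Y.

For Y = 4Q - 1:
E[Y] = 4 * E[Q] - 1
E[Q] = -1.0 = -1
E[Y] = 4 * (-1) - 1 = -5

-5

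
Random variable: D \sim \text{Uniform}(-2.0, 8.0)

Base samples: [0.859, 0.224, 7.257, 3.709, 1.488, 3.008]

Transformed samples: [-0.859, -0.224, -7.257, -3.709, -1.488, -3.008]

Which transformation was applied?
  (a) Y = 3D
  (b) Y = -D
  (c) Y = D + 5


Checking option (b) Y = -D:
  D = 0.859 -> Y = -0.859 ✓
  D = 0.224 -> Y = -0.224 ✓
  D = 7.257 -> Y = -7.257 ✓
All samples match this transformation.

(b) -D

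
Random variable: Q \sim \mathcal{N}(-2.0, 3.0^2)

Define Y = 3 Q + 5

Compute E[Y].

For Y = 3Q + 5:
E[Y] = 3 * E[Q] + 5
E[Q] = -2.0 = -2
E[Y] = 3 * (-2) + 5 = -1

-1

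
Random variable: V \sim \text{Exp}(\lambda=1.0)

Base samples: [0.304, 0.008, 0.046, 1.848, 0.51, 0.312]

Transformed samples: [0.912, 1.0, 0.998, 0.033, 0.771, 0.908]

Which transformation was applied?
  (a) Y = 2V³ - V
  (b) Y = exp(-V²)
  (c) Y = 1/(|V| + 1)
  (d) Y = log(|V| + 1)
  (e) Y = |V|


Checking option (b) Y = exp(-V²):
  V = 0.304 -> Y = 0.912 ✓
  V = 0.008 -> Y = 1.0 ✓
  V = 0.046 -> Y = 0.998 ✓
All samples match this transformation.

(b) exp(-V²)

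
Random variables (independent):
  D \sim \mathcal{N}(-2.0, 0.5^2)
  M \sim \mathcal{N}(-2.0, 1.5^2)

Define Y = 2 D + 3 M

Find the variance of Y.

For independent RVs: Var(aX + bY) = a²Var(X) + b²Var(Y)
Var(D) = 0.25
Var(M) = 2.25
Var(Y) = 2²*0.25 + 3²*2.25
= 4*0.25 + 9*2.25 = 21.25

21.25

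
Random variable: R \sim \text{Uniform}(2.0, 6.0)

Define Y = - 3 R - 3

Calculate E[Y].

For Y = -3R - 3:
E[Y] = -3 * E[R] - 3
E[R] = (2 + 6)/2 = 4
E[Y] = -3 * 4 - 3 = -15

-15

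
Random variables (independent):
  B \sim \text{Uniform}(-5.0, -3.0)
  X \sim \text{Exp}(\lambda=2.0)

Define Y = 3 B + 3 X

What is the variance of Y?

For independent RVs: Var(aX + bY) = a²Var(X) + b²Var(Y)
Var(B) = 0.33333333
Var(X) = 0.25
Var(Y) = 3²*0.33333333 + 3²*0.25
= 9*0.33333333 + 9*0.25 = 5.25

5.25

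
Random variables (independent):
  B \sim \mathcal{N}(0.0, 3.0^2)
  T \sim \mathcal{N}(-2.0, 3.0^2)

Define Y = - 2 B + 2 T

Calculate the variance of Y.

For independent RVs: Var(aX + bY) = a²Var(X) + b²Var(Y)
Var(B) = 9
Var(T) = 9
Var(Y) = (-2)²*9 + 2²*9
= 4*9 + 4*9 = 72

72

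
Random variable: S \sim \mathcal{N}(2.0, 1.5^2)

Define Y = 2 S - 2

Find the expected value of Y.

For Y = 2S - 2:
E[Y] = 2 * E[S] - 2
E[S] = 2.0 = 2
E[Y] = 2 * 2 - 2 = 2

2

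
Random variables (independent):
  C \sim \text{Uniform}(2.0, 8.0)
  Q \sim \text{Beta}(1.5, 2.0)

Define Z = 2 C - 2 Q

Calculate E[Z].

E[Z] = 2*E[C] - 2*E[Q]
E[C] = 5
E[Q] = 0.42857143
E[Z] = 2*5 - 2*0.42857143 = 9.1428571

9.1428571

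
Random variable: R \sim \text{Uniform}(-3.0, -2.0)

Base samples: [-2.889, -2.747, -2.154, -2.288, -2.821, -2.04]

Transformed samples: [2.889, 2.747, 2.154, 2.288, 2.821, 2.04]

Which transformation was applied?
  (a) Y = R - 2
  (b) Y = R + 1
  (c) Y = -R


Checking option (c) Y = -R:
  R = -2.889 -> Y = 2.889 ✓
  R = -2.747 -> Y = 2.747 ✓
  R = -2.154 -> Y = 2.154 ✓
All samples match this transformation.

(c) -R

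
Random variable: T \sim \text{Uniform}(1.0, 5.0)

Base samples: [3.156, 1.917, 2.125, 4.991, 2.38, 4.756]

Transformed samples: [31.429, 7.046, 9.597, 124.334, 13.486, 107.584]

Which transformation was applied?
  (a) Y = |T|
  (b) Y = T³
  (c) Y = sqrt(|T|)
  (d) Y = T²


Checking option (b) Y = T³:
  T = 3.156 -> Y = 31.429 ✓
  T = 1.917 -> Y = 7.046 ✓
  T = 2.125 -> Y = 9.597 ✓
All samples match this transformation.

(b) T³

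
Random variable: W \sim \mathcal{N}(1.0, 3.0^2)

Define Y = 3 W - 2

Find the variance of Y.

For Y = aW + b: Var(Y) = a² * Var(W)
Var(W) = 3.0^2 = 9
Var(Y) = 3² * 9 = 9 * 9 = 81

81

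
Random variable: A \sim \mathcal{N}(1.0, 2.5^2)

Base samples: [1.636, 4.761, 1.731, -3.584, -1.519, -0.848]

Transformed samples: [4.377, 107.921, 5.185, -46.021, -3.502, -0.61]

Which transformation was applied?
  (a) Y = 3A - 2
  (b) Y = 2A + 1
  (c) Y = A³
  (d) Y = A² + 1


Checking option (c) Y = A³:
  A = 1.636 -> Y = 4.377 ✓
  A = 4.761 -> Y = 107.921 ✓
  A = 1.731 -> Y = 5.185 ✓
All samples match this transformation.

(c) A³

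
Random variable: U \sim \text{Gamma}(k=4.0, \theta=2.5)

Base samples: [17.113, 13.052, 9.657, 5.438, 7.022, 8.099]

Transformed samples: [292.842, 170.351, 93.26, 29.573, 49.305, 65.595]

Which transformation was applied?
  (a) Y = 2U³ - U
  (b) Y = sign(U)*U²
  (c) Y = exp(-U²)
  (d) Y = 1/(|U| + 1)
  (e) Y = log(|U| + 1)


Checking option (b) Y = sign(U)*U²:
  U = 17.113 -> Y = 292.842 ✓
  U = 13.052 -> Y = 170.351 ✓
  U = 9.657 -> Y = 93.26 ✓
All samples match this transformation.

(b) sign(U)*U²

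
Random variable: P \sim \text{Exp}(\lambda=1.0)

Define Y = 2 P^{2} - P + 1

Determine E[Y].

E[Y] = 2*E[P²] - 1*E[P] + 1
E[P] = 1
E[P²] = Var(P) + (E[P])² = 1 + 1 = 2
E[Y] = 2*2 - 1*1 + 1 = 4

4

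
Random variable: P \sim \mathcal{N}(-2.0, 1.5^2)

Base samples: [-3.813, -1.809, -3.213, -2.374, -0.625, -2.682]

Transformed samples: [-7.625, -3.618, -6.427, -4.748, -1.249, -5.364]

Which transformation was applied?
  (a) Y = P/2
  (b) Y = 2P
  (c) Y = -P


Checking option (b) Y = 2P:
  P = -3.813 -> Y = -7.625 ✓
  P = -1.809 -> Y = -3.618 ✓
  P = -3.213 -> Y = -6.427 ✓
All samples match this transformation.

(b) 2P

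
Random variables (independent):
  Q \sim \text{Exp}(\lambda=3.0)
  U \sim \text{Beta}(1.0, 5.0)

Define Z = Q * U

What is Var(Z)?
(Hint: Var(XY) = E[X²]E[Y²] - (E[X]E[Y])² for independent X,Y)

Var(XY) = E[X²]E[Y²] - (E[X]E[Y])²
E[Q] = 0.33333333, Var(Q) = 0.11111111
E[U] = 0.16666667, Var(U) = 0.01984127
E[Q²] = 0.11111111 + 0.33333333² = 0.22222222
E[U²] = 0.01984127 + 0.16666667² = 0.047619048
Var(Z) = 0.22222222*0.047619048 - (0.33333333*0.16666667)²
= 0.010582011 - 0.0030864198 = 0.0074955908

0.0074955908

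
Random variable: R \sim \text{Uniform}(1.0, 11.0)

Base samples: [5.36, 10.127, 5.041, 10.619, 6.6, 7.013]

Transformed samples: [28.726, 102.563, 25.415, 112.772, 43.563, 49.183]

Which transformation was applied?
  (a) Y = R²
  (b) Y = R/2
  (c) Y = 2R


Checking option (a) Y = R²:
  R = 5.36 -> Y = 28.726 ✓
  R = 10.127 -> Y = 102.563 ✓
  R = 5.041 -> Y = 25.415 ✓
All samples match this transformation.

(a) R²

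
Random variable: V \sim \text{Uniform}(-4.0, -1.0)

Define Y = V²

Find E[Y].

E[V²] = Var(V) + (E[V])² = 0.75 + 6.25 = 7

7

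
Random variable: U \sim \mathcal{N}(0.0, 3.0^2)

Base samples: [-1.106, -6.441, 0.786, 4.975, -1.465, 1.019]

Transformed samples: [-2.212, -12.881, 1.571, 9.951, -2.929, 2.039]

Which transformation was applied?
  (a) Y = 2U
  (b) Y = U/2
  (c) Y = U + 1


Checking option (a) Y = 2U:
  U = -1.106 -> Y = -2.212 ✓
  U = -6.441 -> Y = -12.881 ✓
  U = 0.786 -> Y = 1.571 ✓
All samples match this transformation.

(a) 2U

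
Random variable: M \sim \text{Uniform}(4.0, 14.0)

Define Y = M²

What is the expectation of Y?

Using E[X²] = Var(X) + (E[X])²:
E[M] = 9
Var(M) = (14 - 4)^2/12 = 8.3333333
E[M²] = 8.3333333 + 9² = 8.3333333 + 81 = 89.333333

89.333333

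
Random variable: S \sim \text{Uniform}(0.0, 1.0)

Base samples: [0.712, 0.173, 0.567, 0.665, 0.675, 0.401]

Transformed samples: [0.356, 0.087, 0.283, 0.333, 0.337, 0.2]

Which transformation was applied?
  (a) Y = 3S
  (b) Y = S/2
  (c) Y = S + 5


Checking option (b) Y = S/2:
  S = 0.712 -> Y = 0.356 ✓
  S = 0.173 -> Y = 0.087 ✓
  S = 0.567 -> Y = 0.283 ✓
All samples match this transformation.

(b) S/2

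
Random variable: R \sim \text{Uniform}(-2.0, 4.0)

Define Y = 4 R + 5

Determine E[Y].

For Y = 4R + 5:
E[Y] = 4 * E[R] + 5
E[R] = (-2 + 4)/2 = 1
E[Y] = 4 * 1 + 5 = 9

9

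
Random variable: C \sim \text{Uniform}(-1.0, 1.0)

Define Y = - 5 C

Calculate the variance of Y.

For Y = aC + b: Var(Y) = a² * Var(C)
Var(C) = (1 + 1)^2/12 = 0.33333333
Var(Y) = (-5)² * 0.33333333 = 25 * 0.33333333 = 8.3333333

8.3333333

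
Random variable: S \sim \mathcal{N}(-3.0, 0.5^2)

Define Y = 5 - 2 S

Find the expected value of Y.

For Y = -2S + 5:
E[Y] = -2 * E[S] + 5
E[S] = -3.0 = -3
E[Y] = -2 * (-3) + 5 = 11

11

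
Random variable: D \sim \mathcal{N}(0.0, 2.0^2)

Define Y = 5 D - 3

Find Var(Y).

For Y = aD + b: Var(Y) = a² * Var(D)
Var(D) = 2.0^2 = 4
Var(Y) = 5² * 4 = 25 * 4 = 100

100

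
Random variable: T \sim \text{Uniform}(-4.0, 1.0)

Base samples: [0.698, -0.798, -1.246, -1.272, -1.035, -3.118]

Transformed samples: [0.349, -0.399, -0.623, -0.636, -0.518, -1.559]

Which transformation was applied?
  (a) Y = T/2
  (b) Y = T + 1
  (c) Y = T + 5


Checking option (a) Y = T/2:
  T = 0.698 -> Y = 0.349 ✓
  T = -0.798 -> Y = -0.399 ✓
  T = -1.246 -> Y = -0.623 ✓
All samples match this transformation.

(a) T/2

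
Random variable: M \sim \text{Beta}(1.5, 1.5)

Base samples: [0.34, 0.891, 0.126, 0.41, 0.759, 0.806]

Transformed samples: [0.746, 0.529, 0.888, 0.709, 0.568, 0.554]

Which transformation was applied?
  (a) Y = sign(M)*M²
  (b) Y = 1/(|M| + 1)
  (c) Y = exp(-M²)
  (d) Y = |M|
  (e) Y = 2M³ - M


Checking option (b) Y = 1/(|M| + 1):
  M = 0.34 -> Y = 0.746 ✓
  M = 0.891 -> Y = 0.529 ✓
  M = 0.126 -> Y = 0.888 ✓
All samples match this transformation.

(b) 1/(|M| + 1)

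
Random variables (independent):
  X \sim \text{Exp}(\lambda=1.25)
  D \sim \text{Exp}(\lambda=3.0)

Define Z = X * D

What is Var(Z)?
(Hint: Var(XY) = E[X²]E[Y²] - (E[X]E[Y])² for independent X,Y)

Var(XY) = E[X²]E[Y²] - (E[X]E[Y])²
E[X] = 0.8, Var(X) = 0.64
E[D] = 0.33333333, Var(D) = 0.11111111
E[X²] = 0.64 + 0.8² = 1.28
E[D²] = 0.11111111 + 0.33333333² = 0.22222222
Var(Z) = 1.28*0.22222222 - (0.8*0.33333333)²
= 0.28444444 - 0.071111111 = 0.21333333

0.21333333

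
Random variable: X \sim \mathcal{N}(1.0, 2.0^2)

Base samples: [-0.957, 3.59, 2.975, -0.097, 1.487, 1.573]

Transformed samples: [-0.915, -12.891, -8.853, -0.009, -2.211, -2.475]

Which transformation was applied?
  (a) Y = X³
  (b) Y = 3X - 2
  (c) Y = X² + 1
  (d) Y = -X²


Checking option (d) Y = -X²:
  X = -0.957 -> Y = -0.915 ✓
  X = 3.59 -> Y = -12.891 ✓
  X = 2.975 -> Y = -8.853 ✓
All samples match this transformation.

(d) -X²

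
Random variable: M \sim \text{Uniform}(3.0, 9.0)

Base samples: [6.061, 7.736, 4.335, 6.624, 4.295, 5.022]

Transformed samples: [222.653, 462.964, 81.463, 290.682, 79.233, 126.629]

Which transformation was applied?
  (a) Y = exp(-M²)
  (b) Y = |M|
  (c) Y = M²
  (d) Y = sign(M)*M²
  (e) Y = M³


Checking option (e) Y = M³:
  M = 6.061 -> Y = 222.653 ✓
  M = 7.736 -> Y = 462.964 ✓
  M = 4.335 -> Y = 81.463 ✓
All samples match this transformation.

(e) M³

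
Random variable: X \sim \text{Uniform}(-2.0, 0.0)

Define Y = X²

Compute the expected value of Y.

Using E[X²] = Var(X) + (E[X])²:
E[X] = -1
Var(X) = (0 + 2)^2/12 = 0.33333333
E[X²] = 0.33333333 + (-1)² = 0.33333333 + 1 = 1.3333333

1.3333333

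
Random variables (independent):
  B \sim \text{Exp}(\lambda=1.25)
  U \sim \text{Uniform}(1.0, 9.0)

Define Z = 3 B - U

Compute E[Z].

E[Z] = 3*E[B] - 1*E[U]
E[B] = 0.8
E[U] = 5
E[Z] = 3*0.8 - 1*5 = -2.6

-2.6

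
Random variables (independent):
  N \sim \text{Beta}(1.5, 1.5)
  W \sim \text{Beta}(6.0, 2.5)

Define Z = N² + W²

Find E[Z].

E[Z] = E[N²] + E[W²]
E[N²] = Var(N) + E[N]² = 0.0625 + 0.25 = 0.3125
E[W²] = Var(W) + E[W]² = 0.021853943 + 0.4982699 = 0.52012384
E[Z] = 0.3125 + 0.52012384 = 0.83262384

0.83262384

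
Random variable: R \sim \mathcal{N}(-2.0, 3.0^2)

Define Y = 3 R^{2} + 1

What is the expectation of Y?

E[Y] = 3*E[R²] + 1
E[R] = -2
E[R²] = Var(R) + (E[R])² = 9 + 4 = 13
E[Y] = 3*13 + 1 = 40

40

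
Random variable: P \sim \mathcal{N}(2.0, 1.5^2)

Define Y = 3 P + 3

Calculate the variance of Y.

For Y = aP + b: Var(Y) = a² * Var(P)
Var(P) = 1.5^2 = 2.25
Var(Y) = 3² * 2.25 = 9 * 2.25 = 20.25

20.25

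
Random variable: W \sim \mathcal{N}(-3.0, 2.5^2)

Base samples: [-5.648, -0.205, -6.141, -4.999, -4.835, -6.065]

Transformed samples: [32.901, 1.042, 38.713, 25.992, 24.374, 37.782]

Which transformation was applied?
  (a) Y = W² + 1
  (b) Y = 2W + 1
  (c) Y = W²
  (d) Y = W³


Checking option (a) Y = W² + 1:
  W = -5.648 -> Y = 32.901 ✓
  W = -0.205 -> Y = 1.042 ✓
  W = -6.141 -> Y = 38.713 ✓
All samples match this transformation.

(a) W² + 1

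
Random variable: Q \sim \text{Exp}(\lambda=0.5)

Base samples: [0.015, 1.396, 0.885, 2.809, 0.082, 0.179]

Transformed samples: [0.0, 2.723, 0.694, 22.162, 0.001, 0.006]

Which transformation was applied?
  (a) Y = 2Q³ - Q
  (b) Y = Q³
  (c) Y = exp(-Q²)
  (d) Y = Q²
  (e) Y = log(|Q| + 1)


Checking option (b) Y = Q³:
  Q = 0.015 -> Y = 0.0 ✓
  Q = 1.396 -> Y = 2.723 ✓
  Q = 0.885 -> Y = 0.694 ✓
All samples match this transformation.

(b) Q³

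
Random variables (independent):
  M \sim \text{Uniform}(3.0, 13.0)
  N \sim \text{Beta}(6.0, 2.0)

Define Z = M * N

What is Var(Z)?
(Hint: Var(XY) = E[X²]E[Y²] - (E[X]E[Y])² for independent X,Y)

Var(XY) = E[X²]E[Y²] - (E[X]E[Y])²
E[M] = 8, Var(M) = 8.3333333
E[N] = 0.75, Var(N) = 0.020833333
E[M²] = 8.3333333 + 8² = 72.333333
E[N²] = 0.020833333 + 0.75² = 0.58333333
Var(Z) = 72.333333*0.58333333 - (8*0.75)²
= 42.194444 - 36 = 6.1944444

6.1944444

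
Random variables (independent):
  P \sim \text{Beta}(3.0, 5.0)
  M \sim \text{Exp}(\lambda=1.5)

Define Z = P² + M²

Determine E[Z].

E[Z] = E[P²] + E[M²]
E[P²] = Var(P) + E[P]² = 0.026041667 + 0.140625 = 0.16666667
E[M²] = Var(M) + E[M]² = 0.44444444 + 0.44444444 = 0.88888889
E[Z] = 0.16666667 + 0.88888889 = 1.0555556

1.0555556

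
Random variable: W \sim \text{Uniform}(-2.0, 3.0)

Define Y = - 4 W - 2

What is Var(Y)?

For Y = aW + b: Var(Y) = a² * Var(W)
Var(W) = (3 + 2)^2/12 = 2.0833333
Var(Y) = (-4)² * 2.0833333 = 16 * 2.0833333 = 33.333333

33.333333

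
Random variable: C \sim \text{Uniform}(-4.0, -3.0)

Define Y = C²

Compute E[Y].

Using E[X²] = Var(X) + (E[X])²:
E[C] = -3.5
Var(C) = (-3 + 4)^2/12 = 0.083333333
E[C²] = 0.083333333 + (-3.5)² = 0.083333333 + 12.25 = 12.333333

12.333333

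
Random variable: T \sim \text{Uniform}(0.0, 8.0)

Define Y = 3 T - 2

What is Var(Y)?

For Y = aT + b: Var(Y) = a² * Var(T)
Var(T) = (8 - 0)^2/12 = 5.3333333
Var(Y) = 3² * 5.3333333 = 9 * 5.3333333 = 48

48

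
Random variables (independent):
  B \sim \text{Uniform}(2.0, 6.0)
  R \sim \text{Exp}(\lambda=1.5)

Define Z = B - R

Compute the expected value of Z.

E[Z] = 1*E[B] - 1*E[R]
E[B] = 4
E[R] = 0.66666667
E[Z] = 1*4 - 1*0.66666667 = 3.3333333

3.3333333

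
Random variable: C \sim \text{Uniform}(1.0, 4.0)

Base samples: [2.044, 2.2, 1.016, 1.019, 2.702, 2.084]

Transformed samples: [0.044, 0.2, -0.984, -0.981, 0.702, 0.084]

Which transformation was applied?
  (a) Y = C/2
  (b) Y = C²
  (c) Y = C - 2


Checking option (c) Y = C - 2:
  C = 2.044 -> Y = 0.044 ✓
  C = 2.2 -> Y = 0.2 ✓
  C = 1.016 -> Y = -0.984 ✓
All samples match this transformation.

(c) C - 2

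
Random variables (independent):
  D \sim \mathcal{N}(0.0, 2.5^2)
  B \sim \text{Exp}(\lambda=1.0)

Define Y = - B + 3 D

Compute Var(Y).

For independent RVs: Var(aX + bY) = a²Var(X) + b²Var(Y)
Var(D) = 6.25
Var(B) = 1
Var(Y) = 3²*6.25 + (-1)²*1
= 9*6.25 + 1*1 = 57.25

57.25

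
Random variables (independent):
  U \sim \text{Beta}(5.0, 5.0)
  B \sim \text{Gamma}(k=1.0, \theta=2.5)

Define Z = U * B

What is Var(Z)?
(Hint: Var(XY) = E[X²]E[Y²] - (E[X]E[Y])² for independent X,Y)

Var(XY) = E[X²]E[Y²] - (E[X]E[Y])²
E[U] = 0.5, Var(U) = 0.022727273
E[B] = 2.5, Var(B) = 6.25
E[U²] = 0.022727273 + 0.5² = 0.27272727
E[B²] = 6.25 + 2.5² = 12.5
Var(Z) = 0.27272727*12.5 - (0.5*2.5)²
= 3.4090909 - 1.5625 = 1.8465909

1.8465909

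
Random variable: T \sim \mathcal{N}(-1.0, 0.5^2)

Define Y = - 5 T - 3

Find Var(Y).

For Y = aT + b: Var(Y) = a² * Var(T)
Var(T) = 0.5^2 = 0.25
Var(Y) = (-5)² * 0.25 = 25 * 0.25 = 6.25

6.25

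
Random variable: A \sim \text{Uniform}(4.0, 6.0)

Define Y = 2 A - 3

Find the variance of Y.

For Y = aA + b: Var(Y) = a² * Var(A)
Var(A) = (6 - 4)^2/12 = 0.33333333
Var(Y) = 2² * 0.33333333 = 4 * 0.33333333 = 1.3333333

1.3333333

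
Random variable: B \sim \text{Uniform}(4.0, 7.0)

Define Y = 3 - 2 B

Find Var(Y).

For Y = aB + b: Var(Y) = a² * Var(B)
Var(B) = (7 - 4)^2/12 = 0.75
Var(Y) = (-2)² * 0.75 = 4 * 0.75 = 3

3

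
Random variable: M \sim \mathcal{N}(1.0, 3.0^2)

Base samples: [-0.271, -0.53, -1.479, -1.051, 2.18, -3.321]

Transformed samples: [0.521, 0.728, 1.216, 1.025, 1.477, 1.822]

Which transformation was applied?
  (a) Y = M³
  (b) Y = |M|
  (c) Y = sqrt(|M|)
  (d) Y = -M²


Checking option (c) Y = sqrt(|M|):
  M = -0.271 -> Y = 0.521 ✓
  M = -0.53 -> Y = 0.728 ✓
  M = -1.479 -> Y = 1.216 ✓
All samples match this transformation.

(c) sqrt(|M|)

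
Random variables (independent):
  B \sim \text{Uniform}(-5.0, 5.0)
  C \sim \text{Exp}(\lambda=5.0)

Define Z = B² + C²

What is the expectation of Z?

E[Z] = E[B²] + E[C²]
E[B²] = Var(B) + E[B]² = 8.3333333 + 0 = 8.3333333
E[C²] = Var(C) + E[C]² = 0.04 + 0.04 = 0.08
E[Z] = 8.3333333 + 0.08 = 8.4133333

8.4133333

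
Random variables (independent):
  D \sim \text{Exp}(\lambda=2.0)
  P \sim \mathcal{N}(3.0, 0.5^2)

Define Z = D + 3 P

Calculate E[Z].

E[Z] = 1*E[D] + 3*E[P]
E[D] = 0.5
E[P] = 3
E[Z] = 1*0.5 + 3*3 = 9.5

9.5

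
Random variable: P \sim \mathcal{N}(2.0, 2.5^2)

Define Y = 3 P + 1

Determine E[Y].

For Y = 3P + 1:
E[Y] = 3 * E[P] + 1
E[P] = 2.0 = 2
E[Y] = 3 * 2 + 1 = 7

7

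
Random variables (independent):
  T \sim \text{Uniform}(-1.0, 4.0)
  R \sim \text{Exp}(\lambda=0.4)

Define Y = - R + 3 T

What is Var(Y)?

For independent RVs: Var(aX + bY) = a²Var(X) + b²Var(Y)
Var(T) = 2.0833333
Var(R) = 6.25
Var(Y) = 3²*2.0833333 + (-1)²*6.25
= 9*2.0833333 + 1*6.25 = 25

25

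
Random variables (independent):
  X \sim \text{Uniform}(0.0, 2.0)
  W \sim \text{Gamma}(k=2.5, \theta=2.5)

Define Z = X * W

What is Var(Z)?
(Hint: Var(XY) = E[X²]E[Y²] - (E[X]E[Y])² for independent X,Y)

Var(XY) = E[X²]E[Y²] - (E[X]E[Y])²
E[X] = 1, Var(X) = 0.33333333
E[W] = 6.25, Var(W) = 15.625
E[X²] = 0.33333333 + 1² = 1.3333333
E[W²] = 15.625 + 6.25² = 54.6875
Var(Z) = 1.3333333*54.6875 - (1*6.25)²
= 72.916667 - 39.0625 = 33.854167

33.854167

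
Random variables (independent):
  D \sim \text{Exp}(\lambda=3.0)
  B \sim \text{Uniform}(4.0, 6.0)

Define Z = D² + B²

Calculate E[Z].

E[Z] = E[D²] + E[B²]
E[D²] = Var(D) + E[D]² = 0.11111111 + 0.11111111 = 0.22222222
E[B²] = Var(B) + E[B]² = 0.33333333 + 25 = 25.333333
E[Z] = 0.22222222 + 25.333333 = 25.555556

25.555556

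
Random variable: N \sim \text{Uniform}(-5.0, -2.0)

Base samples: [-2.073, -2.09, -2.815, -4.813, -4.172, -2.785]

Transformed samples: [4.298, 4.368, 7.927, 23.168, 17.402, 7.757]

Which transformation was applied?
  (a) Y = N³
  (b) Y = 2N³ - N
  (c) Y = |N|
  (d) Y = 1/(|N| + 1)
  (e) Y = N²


Checking option (e) Y = N²:
  N = -2.073 -> Y = 4.298 ✓
  N = -2.09 -> Y = 4.368 ✓
  N = -2.815 -> Y = 7.927 ✓
All samples match this transformation.

(e) N²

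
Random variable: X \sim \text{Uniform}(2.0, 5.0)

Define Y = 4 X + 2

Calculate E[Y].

For Y = 4X + 2:
E[Y] = 4 * E[X] + 2
E[X] = (2 + 5)/2 = 3.5
E[Y] = 4 * 3.5 + 2 = 16

16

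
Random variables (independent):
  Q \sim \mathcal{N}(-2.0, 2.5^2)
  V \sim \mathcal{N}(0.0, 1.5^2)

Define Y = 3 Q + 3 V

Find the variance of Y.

For independent RVs: Var(aX + bY) = a²Var(X) + b²Var(Y)
Var(Q) = 6.25
Var(V) = 2.25
Var(Y) = 3²*6.25 + 3²*2.25
= 9*6.25 + 9*2.25 = 76.5

76.5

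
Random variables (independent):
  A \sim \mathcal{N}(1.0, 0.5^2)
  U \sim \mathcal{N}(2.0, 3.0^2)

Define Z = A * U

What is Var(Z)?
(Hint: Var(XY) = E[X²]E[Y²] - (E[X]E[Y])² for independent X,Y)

Var(XY) = E[X²]E[Y²] - (E[X]E[Y])²
E[A] = 1, Var(A) = 0.25
E[U] = 2, Var(U) = 9
E[A²] = 0.25 + 1² = 1.25
E[U²] = 9 + 2² = 13
Var(Z) = 1.25*13 - (1*2)²
= 16.25 - 4 = 12.25

12.25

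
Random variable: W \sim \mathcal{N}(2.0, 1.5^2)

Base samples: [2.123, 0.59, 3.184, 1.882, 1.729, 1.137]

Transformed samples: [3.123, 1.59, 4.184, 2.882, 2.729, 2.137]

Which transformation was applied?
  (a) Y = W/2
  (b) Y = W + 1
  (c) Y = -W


Checking option (b) Y = W + 1:
  W = 2.123 -> Y = 3.123 ✓
  W = 0.59 -> Y = 1.59 ✓
  W = 3.184 -> Y = 4.184 ✓
All samples match this transformation.

(b) W + 1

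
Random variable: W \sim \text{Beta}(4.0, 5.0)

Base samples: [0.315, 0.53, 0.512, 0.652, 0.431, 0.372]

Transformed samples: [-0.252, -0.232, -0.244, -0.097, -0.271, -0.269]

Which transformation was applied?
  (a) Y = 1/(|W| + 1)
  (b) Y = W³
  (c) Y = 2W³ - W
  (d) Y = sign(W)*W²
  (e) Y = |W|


Checking option (c) Y = 2W³ - W:
  W = 0.315 -> Y = -0.252 ✓
  W = 0.53 -> Y = -0.232 ✓
  W = 0.512 -> Y = -0.244 ✓
All samples match this transformation.

(c) 2W³ - W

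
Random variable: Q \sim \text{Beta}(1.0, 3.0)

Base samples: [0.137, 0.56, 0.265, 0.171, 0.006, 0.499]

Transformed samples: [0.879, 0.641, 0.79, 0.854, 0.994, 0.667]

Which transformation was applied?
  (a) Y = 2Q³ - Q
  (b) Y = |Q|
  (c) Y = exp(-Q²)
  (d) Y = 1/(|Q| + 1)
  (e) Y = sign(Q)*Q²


Checking option (d) Y = 1/(|Q| + 1):
  Q = 0.137 -> Y = 0.879 ✓
  Q = 0.56 -> Y = 0.641 ✓
  Q = 0.265 -> Y = 0.79 ✓
All samples match this transformation.

(d) 1/(|Q| + 1)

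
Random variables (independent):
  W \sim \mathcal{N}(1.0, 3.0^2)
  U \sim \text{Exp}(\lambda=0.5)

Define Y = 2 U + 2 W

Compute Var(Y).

For independent RVs: Var(aX + bY) = a²Var(X) + b²Var(Y)
Var(W) = 9
Var(U) = 4
Var(Y) = 2²*9 + 2²*4
= 4*9 + 4*4 = 52

52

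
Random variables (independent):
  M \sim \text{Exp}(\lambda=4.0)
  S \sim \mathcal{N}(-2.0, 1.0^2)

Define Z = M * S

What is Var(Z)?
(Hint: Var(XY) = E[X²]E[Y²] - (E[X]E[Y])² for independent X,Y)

Var(XY) = E[X²]E[Y²] - (E[X]E[Y])²
E[M] = 0.25, Var(M) = 0.0625
E[S] = -2, Var(S) = 1
E[M²] = 0.0625 + 0.25² = 0.125
E[S²] = 1 + (-2)² = 5
Var(Z) = 0.125*5 - (0.25*(-2))²
= 0.625 - 0.25 = 0.375

0.375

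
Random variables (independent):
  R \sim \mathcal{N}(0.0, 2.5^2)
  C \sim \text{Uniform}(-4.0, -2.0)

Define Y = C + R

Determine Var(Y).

For independent RVs: Var(aX + bY) = a²Var(X) + b²Var(Y)
Var(R) = 6.25
Var(C) = 0.33333333
Var(Y) = 1²*6.25 + 1²*0.33333333
= 1*6.25 + 1*0.33333333 = 6.5833333

6.5833333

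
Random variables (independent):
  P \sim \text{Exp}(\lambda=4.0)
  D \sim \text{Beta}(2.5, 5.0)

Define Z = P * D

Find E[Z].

For independent RVs: E[XY] = E[X]*E[Y]
E[P] = 0.25
E[D] = 0.33333333
E[Z] = 0.25 * 0.33333333 = 0.083333333

0.083333333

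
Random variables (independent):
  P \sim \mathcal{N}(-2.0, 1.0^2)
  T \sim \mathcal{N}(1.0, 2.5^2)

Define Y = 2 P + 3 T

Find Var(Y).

For independent RVs: Var(aX + bY) = a²Var(X) + b²Var(Y)
Var(P) = 1
Var(T) = 6.25
Var(Y) = 2²*1 + 3²*6.25
= 4*1 + 9*6.25 = 60.25

60.25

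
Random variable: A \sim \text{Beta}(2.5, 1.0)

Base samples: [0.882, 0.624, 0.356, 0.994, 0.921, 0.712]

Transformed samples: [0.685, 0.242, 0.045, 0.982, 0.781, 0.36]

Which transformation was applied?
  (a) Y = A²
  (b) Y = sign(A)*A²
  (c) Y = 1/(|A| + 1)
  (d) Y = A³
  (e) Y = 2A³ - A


Checking option (d) Y = A³:
  A = 0.882 -> Y = 0.685 ✓
  A = 0.624 -> Y = 0.242 ✓
  A = 0.356 -> Y = 0.045 ✓
All samples match this transformation.

(d) A³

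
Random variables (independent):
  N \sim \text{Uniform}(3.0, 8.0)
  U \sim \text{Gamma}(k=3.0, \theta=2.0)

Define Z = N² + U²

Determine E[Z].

E[Z] = E[N²] + E[U²]
E[N²] = Var(N) + E[N]² = 2.0833333 + 30.25 = 32.333333
E[U²] = Var(U) + E[U]² = 12 + 36 = 48
E[Z] = 32.333333 + 48 = 80.333333

80.333333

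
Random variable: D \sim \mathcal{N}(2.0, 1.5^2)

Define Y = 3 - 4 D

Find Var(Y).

For Y = aD + b: Var(Y) = a² * Var(D)
Var(D) = 1.5^2 = 2.25
Var(Y) = (-4)² * 2.25 = 16 * 2.25 = 36

36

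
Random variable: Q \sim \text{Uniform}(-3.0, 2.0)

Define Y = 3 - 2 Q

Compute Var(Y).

For Y = aQ + b: Var(Y) = a² * Var(Q)
Var(Q) = (2 + 3)^2/12 = 2.0833333
Var(Y) = (-2)² * 2.0833333 = 4 * 2.0833333 = 8.3333333

8.3333333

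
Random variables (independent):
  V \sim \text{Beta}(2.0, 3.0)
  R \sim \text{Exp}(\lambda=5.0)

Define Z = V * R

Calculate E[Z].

For independent RVs: E[XY] = E[X]*E[Y]
E[V] = 0.4
E[R] = 0.2
E[Z] = 0.4 * 0.2 = 0.08

0.08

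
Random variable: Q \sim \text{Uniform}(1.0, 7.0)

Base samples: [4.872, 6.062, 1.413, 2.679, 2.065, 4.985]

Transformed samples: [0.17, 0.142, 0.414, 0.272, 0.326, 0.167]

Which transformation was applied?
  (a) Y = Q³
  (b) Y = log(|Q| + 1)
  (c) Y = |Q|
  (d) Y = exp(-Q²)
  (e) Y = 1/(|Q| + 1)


Checking option (e) Y = 1/(|Q| + 1):
  Q = 4.872 -> Y = 0.17 ✓
  Q = 6.062 -> Y = 0.142 ✓
  Q = 1.413 -> Y = 0.414 ✓
All samples match this transformation.

(e) 1/(|Q| + 1)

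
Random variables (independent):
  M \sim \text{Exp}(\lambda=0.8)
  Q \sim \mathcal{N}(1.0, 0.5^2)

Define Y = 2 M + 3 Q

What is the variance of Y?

For independent RVs: Var(aX + bY) = a²Var(X) + b²Var(Y)
Var(M) = 1.5625
Var(Q) = 0.25
Var(Y) = 2²*1.5625 + 3²*0.25
= 4*1.5625 + 9*0.25 = 8.5

8.5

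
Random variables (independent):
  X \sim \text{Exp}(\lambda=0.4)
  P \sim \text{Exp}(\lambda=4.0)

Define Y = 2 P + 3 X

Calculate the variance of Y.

For independent RVs: Var(aX + bY) = a²Var(X) + b²Var(Y)
Var(X) = 6.25
Var(P) = 0.0625
Var(Y) = 3²*6.25 + 2²*0.0625
= 9*6.25 + 4*0.0625 = 56.5

56.5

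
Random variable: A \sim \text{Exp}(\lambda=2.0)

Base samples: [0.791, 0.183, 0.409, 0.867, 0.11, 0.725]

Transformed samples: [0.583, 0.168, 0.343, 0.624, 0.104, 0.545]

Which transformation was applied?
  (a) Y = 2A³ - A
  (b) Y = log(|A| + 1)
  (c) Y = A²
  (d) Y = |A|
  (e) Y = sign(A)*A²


Checking option (b) Y = log(|A| + 1):
  A = 0.791 -> Y = 0.583 ✓
  A = 0.183 -> Y = 0.168 ✓
  A = 0.409 -> Y = 0.343 ✓
All samples match this transformation.

(b) log(|A| + 1)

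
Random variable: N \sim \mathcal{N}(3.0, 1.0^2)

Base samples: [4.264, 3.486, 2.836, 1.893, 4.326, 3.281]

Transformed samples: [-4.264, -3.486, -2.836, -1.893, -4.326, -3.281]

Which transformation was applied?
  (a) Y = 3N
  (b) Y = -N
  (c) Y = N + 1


Checking option (b) Y = -N:
  N = 4.264 -> Y = -4.264 ✓
  N = 3.486 -> Y = -3.486 ✓
  N = 2.836 -> Y = -2.836 ✓
All samples match this transformation.

(b) -N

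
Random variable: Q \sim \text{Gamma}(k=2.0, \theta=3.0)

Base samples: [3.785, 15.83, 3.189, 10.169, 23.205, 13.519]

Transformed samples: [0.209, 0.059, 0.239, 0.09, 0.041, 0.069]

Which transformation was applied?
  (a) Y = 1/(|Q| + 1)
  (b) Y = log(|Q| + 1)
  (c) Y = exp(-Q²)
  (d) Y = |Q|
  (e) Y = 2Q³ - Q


Checking option (a) Y = 1/(|Q| + 1):
  Q = 3.785 -> Y = 0.209 ✓
  Q = 15.83 -> Y = 0.059 ✓
  Q = 3.189 -> Y = 0.239 ✓
All samples match this transformation.

(a) 1/(|Q| + 1)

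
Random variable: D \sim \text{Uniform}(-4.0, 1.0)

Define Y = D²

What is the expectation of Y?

E[D²] = Var(D) + (E[D])² = 2.0833333 + 2.25 = 4.3333333

4.3333333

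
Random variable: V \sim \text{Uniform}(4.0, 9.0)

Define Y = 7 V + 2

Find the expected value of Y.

For Y = 7V + 2:
E[Y] = 7 * E[V] + 2
E[V] = (4 + 9)/2 = 6.5
E[Y] = 7 * 6.5 + 2 = 47.5

47.5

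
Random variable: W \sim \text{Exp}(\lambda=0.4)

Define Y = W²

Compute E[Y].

E[W²] = Var(W) + (E[W])² = 6.25 + 6.25 = 12.5

12.5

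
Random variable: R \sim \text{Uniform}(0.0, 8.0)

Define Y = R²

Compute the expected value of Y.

E[R²] = Var(R) + (E[R])² = 5.3333333 + 16 = 21.333333

21.333333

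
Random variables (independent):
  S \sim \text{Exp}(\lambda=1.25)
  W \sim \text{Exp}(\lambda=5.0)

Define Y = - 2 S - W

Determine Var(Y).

For independent RVs: Var(aX + bY) = a²Var(X) + b²Var(Y)
Var(S) = 0.64
Var(W) = 0.04
Var(Y) = (-2)²*0.64 + (-1)²*0.04
= 4*0.64 + 1*0.04 = 2.6

2.6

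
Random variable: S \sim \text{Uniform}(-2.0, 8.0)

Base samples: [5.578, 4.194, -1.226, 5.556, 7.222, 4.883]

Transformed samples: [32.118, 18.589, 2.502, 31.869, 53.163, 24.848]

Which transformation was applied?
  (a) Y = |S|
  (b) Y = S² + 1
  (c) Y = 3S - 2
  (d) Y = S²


Checking option (b) Y = S² + 1:
  S = 5.578 -> Y = 32.118 ✓
  S = 4.194 -> Y = 18.589 ✓
  S = -1.226 -> Y = 2.502 ✓
All samples match this transformation.

(b) S² + 1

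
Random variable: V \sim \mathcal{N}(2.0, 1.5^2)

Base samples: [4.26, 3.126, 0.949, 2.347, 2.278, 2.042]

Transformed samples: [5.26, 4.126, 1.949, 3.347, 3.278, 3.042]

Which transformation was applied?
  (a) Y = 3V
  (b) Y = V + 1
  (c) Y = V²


Checking option (b) Y = V + 1:
  V = 4.26 -> Y = 5.26 ✓
  V = 3.126 -> Y = 4.126 ✓
  V = 0.949 -> Y = 1.949 ✓
All samples match this transformation.

(b) V + 1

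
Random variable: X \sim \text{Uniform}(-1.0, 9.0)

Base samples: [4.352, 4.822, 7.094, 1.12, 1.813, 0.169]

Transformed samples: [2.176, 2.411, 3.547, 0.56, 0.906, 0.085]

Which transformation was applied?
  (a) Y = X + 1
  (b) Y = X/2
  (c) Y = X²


Checking option (b) Y = X/2:
  X = 4.352 -> Y = 2.176 ✓
  X = 4.822 -> Y = 2.411 ✓
  X = 7.094 -> Y = 3.547 ✓
All samples match this transformation.

(b) X/2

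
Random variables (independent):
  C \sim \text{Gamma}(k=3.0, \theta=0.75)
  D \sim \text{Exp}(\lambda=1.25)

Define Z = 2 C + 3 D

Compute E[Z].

E[Z] = 2*E[C] + 3*E[D]
E[C] = 2.25
E[D] = 0.8
E[Z] = 2*2.25 + 3*0.8 = 6.9

6.9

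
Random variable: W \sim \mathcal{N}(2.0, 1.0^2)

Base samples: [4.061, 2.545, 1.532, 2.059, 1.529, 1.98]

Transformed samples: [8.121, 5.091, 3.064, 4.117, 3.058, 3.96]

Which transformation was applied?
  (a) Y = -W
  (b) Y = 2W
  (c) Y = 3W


Checking option (b) Y = 2W:
  W = 4.061 -> Y = 8.121 ✓
  W = 2.545 -> Y = 5.091 ✓
  W = 1.532 -> Y = 3.064 ✓
All samples match this transformation.

(b) 2W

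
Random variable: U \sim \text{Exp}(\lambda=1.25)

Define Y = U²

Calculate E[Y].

E[U²] = Var(U) + (E[U])² = 0.64 + 0.64 = 1.28

1.28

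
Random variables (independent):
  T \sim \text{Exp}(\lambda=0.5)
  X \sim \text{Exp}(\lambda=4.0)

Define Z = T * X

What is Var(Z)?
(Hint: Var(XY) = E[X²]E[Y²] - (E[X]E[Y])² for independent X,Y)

Var(XY) = E[X²]E[Y²] - (E[X]E[Y])²
E[T] = 2, Var(T) = 4
E[X] = 0.25, Var(X) = 0.0625
E[T²] = 4 + 2² = 8
E[X²] = 0.0625 + 0.25² = 0.125
Var(Z) = 8*0.125 - (2*0.25)²
= 1 - 0.25 = 0.75

0.75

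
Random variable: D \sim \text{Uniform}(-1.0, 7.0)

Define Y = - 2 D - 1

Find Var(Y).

For Y = aD + b: Var(Y) = a² * Var(D)
Var(D) = (7 + 1)^2/12 = 5.3333333
Var(Y) = (-2)² * 5.3333333 = 4 * 5.3333333 = 21.333333

21.333333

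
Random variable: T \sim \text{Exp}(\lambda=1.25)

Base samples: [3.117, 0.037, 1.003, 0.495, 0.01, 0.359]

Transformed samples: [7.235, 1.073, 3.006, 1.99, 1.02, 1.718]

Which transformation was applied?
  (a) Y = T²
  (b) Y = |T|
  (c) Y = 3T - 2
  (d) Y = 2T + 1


Checking option (d) Y = 2T + 1:
  T = 3.117 -> Y = 7.235 ✓
  T = 0.037 -> Y = 1.073 ✓
  T = 1.003 -> Y = 3.006 ✓
All samples match this transformation.

(d) 2T + 1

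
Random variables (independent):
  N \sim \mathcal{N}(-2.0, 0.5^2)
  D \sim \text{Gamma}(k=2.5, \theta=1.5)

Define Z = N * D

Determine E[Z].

For independent RVs: E[XY] = E[X]*E[Y]
E[N] = -2
E[D] = 3.75
E[Z] = -2 * 3.75 = -7.5

-7.5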